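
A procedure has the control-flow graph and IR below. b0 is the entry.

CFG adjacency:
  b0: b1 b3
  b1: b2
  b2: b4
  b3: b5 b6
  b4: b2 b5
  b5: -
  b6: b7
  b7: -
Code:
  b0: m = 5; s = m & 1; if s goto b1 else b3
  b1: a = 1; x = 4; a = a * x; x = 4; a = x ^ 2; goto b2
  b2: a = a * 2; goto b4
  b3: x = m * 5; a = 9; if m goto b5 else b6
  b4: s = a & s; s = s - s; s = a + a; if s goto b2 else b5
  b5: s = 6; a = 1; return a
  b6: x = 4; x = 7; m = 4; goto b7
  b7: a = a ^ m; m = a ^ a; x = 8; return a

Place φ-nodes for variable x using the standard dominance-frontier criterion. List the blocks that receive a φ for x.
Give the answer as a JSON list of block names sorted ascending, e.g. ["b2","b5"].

idom tree: b1←b0 b2←b1 b3←b0 b4←b2 b5←b0 b6←b3 b7←b6
Dom∩ at merges:
  b2: preds {b1,b4}: {b0,b1} ∩ {b0,b1,b2,b4} = {b0,b1}; idom=b1
  b5: preds {b3,b4}: {b0,b3} ∩ {b0,b1,b2,b4} = {b0}; idom=b0

DF walk-up:
  b2←b1: walk · to b1
  b2←b4: walk b4→b2 to b1
  b5←b3: walk b3 to b0
  b5←b4: walk b4→b2→b1 to b0
  b0 → ∅
  b1 → {b5}
  b2 → {b2,b5}
  b3 → {b5}
  b4 → {b2,b5}
  b5 → ∅
  b6 → ∅
  b7 → ∅

φ for x: defs {b1,b3,b6,b7}
  DF⁺ = {b5}

Answer: ["b5"]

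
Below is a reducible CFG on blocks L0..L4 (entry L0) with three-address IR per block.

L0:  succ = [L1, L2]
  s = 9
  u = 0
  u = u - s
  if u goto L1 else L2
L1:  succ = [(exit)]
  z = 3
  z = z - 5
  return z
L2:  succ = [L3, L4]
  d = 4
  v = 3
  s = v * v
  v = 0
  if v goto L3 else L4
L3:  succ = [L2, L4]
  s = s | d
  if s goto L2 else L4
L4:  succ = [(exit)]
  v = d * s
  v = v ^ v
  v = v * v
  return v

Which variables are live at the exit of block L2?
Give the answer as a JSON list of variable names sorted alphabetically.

Answer: ["d", "s"]

Analysis:
Block summaries:
  L0: def={s,u} ue=∅
  L1: def={z} ue=∅
  L2: def={d,s,v} ue=∅
  L3: def={s} ue={d,s}
  L4: def={v} ue={d,s}

Backward fixpoint:
  L0 li=∅ lo=∅
  L1 li=∅ lo=∅
  L2 li=∅ lo={d,s}
  L3 li={d,s} lo={d,s}
  L4 li={d,s} lo=∅

live-out(L2) = ["d", "s"]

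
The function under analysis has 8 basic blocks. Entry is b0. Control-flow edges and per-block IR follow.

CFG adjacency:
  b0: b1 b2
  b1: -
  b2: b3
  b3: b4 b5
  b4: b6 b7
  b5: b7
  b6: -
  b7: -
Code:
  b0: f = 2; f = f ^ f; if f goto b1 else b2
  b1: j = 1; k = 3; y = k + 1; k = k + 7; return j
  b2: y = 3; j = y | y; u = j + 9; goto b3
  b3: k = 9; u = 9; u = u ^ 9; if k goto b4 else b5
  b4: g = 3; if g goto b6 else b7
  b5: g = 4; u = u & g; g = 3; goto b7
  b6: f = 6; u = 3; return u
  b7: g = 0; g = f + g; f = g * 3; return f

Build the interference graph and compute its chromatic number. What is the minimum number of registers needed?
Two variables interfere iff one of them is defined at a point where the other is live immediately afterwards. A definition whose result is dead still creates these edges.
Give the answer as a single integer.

Per-block:
  b0: {f} / ∅
  b1: {j,k,y} / ∅
  b2: {j,u,y} / ∅
  b3: {k,u} / ∅
  b4: {g} / ∅
  b5: {g,u} / {u}
  b6: {f,u} / ∅
  b7: {f,g} / {f}

Liveness:
  live b0: ∅→{f}
  live b1: ∅→∅
  live b2: {f}→{f}
  live b3: {f}→{f,u}
  live b4: {f}→{f}
  live b5: {f,u}→{f}
  live b6: ∅→∅
  live b7: {f}→∅

Interference:
  f: {g,j,k,u,y}
  g: {f,u}
  j: {f,k,y}
  k: {f,j,u,y}
  u: {f,g,k}
  y: {f,j,k}

Registers:
  clique {f,j,k,y} ⇒ need ≥ 4
  assign f→r0 g→r1 j→r2 k→r1 u→r2 y→r3 — no edge inside a register ⇒ χ ≤ 4
  χ = 4

Answer: 4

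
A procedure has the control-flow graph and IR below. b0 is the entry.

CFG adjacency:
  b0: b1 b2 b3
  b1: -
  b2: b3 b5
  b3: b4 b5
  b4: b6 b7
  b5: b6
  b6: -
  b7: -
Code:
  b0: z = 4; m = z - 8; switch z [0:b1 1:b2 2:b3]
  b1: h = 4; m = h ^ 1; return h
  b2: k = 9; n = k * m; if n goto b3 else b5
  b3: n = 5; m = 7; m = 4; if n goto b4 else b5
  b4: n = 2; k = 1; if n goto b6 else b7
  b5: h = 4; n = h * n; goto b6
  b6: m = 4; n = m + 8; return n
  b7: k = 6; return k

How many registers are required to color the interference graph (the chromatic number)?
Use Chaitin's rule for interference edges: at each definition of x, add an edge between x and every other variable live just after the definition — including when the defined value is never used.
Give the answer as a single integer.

def/use:
  b0 def {m,z} use ∅
  b1 def {h,m} use ∅
  b2 def {k,n} use {m}
  b3 def {m,n} use ∅
  b4 def {k,n} use ∅
  b5 def {h,n} use {n}
  b6 def {m,n} use ∅
  b7 def {k} use ∅

Backward fixpoint:
  live b0: ∅→{m}
  live b1: ∅→∅
  live b2: {m}→{n}
  live b3: ∅→{n}
  live b4: ∅→∅
  live b5: {n}→∅
  live b6: ∅→∅
  live b7: ∅→∅

Interfere edges:
  h — {m,n}
  k — {m,n}
  m — {h,k,n,z}
  n — {h,k,m}
  z — {m}

Colouring:
  lower bound: {h,m,n} mutually conflict ⇒ χ ≥ 3
  assign h→R2 k→R2 m→R0 n→R1 z→R1 — no edge inside a register ⇒ χ ≤ 3
  χ = 3

Answer: 3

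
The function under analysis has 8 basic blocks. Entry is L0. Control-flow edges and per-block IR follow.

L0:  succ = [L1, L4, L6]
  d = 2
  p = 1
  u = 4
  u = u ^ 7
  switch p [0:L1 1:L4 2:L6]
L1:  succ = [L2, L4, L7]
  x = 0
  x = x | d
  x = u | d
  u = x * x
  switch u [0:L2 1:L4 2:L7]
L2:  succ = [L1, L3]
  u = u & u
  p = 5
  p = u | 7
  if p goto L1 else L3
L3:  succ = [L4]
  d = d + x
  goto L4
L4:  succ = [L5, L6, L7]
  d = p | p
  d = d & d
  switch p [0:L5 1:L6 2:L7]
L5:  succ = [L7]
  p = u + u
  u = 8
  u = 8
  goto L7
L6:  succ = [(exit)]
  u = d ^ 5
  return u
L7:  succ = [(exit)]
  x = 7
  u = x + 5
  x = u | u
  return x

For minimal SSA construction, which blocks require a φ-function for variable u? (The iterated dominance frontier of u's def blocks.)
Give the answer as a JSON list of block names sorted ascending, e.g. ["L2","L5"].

idom tree: L1←L0 L2←L1 L3←L2 L4←L0 L5←L4 L6←L0 L7←L0
Dom at joins:
  L1: preds {L0,L2}: {L0} ∩ {L0,L1,L2} = {L0}; idom=L0
  L4: preds {L0,L1,L3}: {L0} ∩ {L0,L1} ∩ {L0,L1,L2,L3} = {L0}; idom=L0
  L6: preds {L0,L4}: {L0} ∩ {L0,L4} = {L0}; idom=L0
  L7: preds {L1,L4,L5}: {L0,L1} ∩ {L0,L4} ∩ {L0,L4,L5} = {L0}; idom=L0

Frontier:
  join L1 pred L0: · stop@L0
  join L1 pred L2: L2→L1 stop@L0
  join L4 pred L0: · stop@L0
  join L4 pred L1: L1 stop@L0
  join L4 pred L3: L3→L2→L1 stop@L0
  join L6 pred L0: · stop@L0
  join L6 pred L4: L4 stop@L0
  join L7 pred L1: L1 stop@L0
  join L7 pred L4: L4 stop@L0
  join L7 pred L5: L5→L4 stop@L0
  L0 → ∅
  L1 → {L1,L4,L7}
  L2 → {L1,L4}
  L3 → {L4}
  L4 → {L6,L7}
  L5 → {L7}
  L6 → ∅
  L7 → ∅

φ for u: defs {L0,L1,L2,L5,L6,L7}
  DF⁺ = {L1,L4,L6,L7}

Answer: ["L1", "L4", "L6", "L7"]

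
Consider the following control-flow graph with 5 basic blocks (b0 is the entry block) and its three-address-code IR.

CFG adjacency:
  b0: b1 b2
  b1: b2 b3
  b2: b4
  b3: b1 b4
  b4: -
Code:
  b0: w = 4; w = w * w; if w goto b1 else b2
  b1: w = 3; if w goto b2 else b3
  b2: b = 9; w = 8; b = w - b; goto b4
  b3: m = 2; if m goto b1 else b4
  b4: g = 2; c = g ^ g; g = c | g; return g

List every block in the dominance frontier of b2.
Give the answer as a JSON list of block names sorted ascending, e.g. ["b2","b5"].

Answer: ["b4"]

Derivation:
idom tree: b1←b0 b2←b0 b3←b1 b4←b0
Dom∩ at merges:
  b1: preds {b0,b3}: {b0} ∩ {b0,b1,b3} = {b0}; idom=b0
  b2: preds {b0,b1}: {b0} ∩ {b0,b1} = {b0}; idom=b0
  b4: preds {b2,b3}: {b0,b2} ∩ {b0,b1,b3} = {b0}; idom=b0

DF derivation:
  b1←b0: walk · to b0
  b1←b3: walk b3→b1 to b0
  b2←b0: walk · to b0
  b2←b1: walk b1 to b0
  b4←b2: walk b2 to b0
  b4←b3: walk b3→b1 to b0
  b0: DF=∅
  b1: DF={b1,b2,b4}
  b2: DF={b4}
  b3: DF={b1,b4}
  b4: DF=∅

DF(b2) = ["b4"]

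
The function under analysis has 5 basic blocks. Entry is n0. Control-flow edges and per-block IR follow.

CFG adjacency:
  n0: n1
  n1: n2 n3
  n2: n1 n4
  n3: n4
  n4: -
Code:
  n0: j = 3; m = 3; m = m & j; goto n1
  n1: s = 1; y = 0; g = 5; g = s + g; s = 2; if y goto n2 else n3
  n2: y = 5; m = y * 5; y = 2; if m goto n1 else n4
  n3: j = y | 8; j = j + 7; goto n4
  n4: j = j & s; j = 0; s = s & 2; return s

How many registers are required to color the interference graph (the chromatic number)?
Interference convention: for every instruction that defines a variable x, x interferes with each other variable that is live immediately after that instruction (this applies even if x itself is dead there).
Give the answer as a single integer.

def/use:
  n0: def={j,m} ue=∅
  n1: def={g,s,y} ue=∅
  n2: def={m,y} ue=∅
  n3: def={j} ue={y}
  n4: def={j,s} ue={j,s}

Backward fixpoint:
  n0 li=∅ lo={j}
  n1 li={j} lo={j,s,y}
  n2 li={j,s} lo={j,s}
  n3 li={s,y} lo={j,s}
  n4 li={j,s} lo=∅

Interference:
  g — {j,s,y}
  j — {g,m,s,y}
  m — {j,s,y}
  s — {g,j,m,y}
  y — {g,j,m,s}

Chromatic number:
  {g,j,s,y} pairwise interfere (4-clique) ⇒ χ ≥ 4
  assign g→r3 j→r0 m→r3 s→r1 y→r2 — no edge inside a register ⇒ χ ≤ 4
  χ = 4

Answer: 4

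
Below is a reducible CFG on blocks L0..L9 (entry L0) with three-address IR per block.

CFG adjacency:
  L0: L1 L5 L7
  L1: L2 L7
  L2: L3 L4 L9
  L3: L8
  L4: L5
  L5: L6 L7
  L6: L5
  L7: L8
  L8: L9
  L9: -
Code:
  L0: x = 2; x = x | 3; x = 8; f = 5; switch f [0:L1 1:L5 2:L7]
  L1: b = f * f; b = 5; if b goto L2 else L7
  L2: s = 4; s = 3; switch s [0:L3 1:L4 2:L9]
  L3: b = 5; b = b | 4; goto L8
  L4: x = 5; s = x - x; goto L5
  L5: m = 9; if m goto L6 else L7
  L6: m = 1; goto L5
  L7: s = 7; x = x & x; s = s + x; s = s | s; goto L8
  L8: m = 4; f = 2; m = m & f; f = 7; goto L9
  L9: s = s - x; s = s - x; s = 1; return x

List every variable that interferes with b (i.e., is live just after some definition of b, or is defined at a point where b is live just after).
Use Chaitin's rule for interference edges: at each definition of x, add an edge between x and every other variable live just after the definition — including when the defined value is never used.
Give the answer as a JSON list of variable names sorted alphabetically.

Answer: ["s", "x"]

Derivation:
def/use:
  L0: {f,x} / ∅
  L1: {b} / {f}
  L2: {s} / ∅
  L3: {b} / ∅
  L4: {s,x} / ∅
  L5: {m} / ∅
  L6: {m} / ∅
  L7: {s,x} / {x}
  L8: {f,m} / ∅
  L9: {s} / {s,x}

Backward fixpoint:
  live L0: ∅→{f,x}
  live L1: {f,x}→{x}
  live L2: {x}→{s,x}
  live L3: {s,x}→{s,x}
  live L4: ∅→{x}
  live L5: {x}→{x}
  live L6: {x}→{x}
  live L7: {x}→{s,x}
  live L8: {s,x}→{s,x}
  live L9: {s,x}→∅

Conflict graph:
  b: {s,x}
  f: {m,s,x}
  m: {f,s,x}
  s: {b,f,m,x}
  x: {b,f,m,s}

N(b) = ["s", "x"]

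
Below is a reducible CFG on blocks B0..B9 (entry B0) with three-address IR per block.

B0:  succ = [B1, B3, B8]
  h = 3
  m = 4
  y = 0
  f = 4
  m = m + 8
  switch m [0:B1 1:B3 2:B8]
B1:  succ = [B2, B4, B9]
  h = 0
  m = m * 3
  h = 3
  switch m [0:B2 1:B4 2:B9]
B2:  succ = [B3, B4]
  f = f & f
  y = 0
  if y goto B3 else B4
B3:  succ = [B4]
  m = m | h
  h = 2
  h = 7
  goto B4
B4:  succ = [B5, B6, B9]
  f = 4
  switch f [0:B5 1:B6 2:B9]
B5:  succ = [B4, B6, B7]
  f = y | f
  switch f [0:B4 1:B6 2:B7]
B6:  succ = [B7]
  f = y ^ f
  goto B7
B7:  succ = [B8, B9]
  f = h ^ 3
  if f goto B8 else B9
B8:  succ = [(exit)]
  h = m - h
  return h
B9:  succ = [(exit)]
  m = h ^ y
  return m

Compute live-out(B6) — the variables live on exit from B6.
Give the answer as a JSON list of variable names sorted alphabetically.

def/use:
  B0: {f,h,m,y} / ∅
  B1: {h,m} / {m}
  B2: {f,y} / {f}
  B3: {h,m} / {h,m}
  B4: {f} / ∅
  B5: {f} / {f,y}
  B6: {f} / {f,y}
  B7: {f} / {h}
  B8: {h} / {h,m}
  B9: {m} / {h,y}

Live sets:
  live B0: ∅→{f,h,m,y}
  live B1: {f,m,y}→{f,h,m,y}
  live B2: {f,h,m}→{h,m,y}
  live B3: {h,m,y}→{h,m,y}
  live B4: {h,m,y}→{f,h,m,y}
  live B5: {f,h,m,y}→{f,h,m,y}
  live B6: {f,h,m,y}→{h,m,y}
  live B7: {h,m,y}→{h,m,y}
  live B8: {h,m}→∅
  live B9: {h,y}→∅

live-out(B6) = ["h", "m", "y"]

Answer: ["h", "m", "y"]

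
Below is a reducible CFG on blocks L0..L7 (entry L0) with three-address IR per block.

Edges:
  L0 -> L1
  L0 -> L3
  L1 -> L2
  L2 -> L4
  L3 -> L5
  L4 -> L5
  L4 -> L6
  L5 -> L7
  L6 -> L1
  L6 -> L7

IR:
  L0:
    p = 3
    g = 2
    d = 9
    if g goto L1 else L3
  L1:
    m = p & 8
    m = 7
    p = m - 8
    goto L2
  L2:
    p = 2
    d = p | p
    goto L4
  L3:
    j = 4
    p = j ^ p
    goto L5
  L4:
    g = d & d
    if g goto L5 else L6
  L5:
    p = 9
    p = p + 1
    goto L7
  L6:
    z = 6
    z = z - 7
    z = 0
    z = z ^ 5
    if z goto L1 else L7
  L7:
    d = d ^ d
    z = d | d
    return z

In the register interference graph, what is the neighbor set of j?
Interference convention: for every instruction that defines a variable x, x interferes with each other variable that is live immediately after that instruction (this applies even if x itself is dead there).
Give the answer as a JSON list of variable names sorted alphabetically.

Answer: ["d", "p"]

Analysis:
Per-block:
  L0: def={d,g,p} ue=∅
  L1: def={m,p} ue={p}
  L2: def={d,p} ue=∅
  L3: def={j,p} ue={p}
  L4: def={g} ue={d}
  L5: def={p} ue=∅
  L6: def={z} ue=∅
  L7: def={d,z} ue={d}

Live sets:
  L0: in=∅ out={d,p}
  L1: in={p} out=∅
  L2: in=∅ out={d,p}
  L3: in={d,p} out={d}
  L4: in={d,p} out={d,p}
  L5: in={d} out={d}
  L6: in={d,p} out={d,p}
  L7: in={d} out=∅

Interfere edges:
  d: {g,j,p,z}
  g: {d,p}
  j: {d,p}
  m: ∅
  p: {d,g,j,z}
  z: {d,p}

N(j) = ["d", "p"]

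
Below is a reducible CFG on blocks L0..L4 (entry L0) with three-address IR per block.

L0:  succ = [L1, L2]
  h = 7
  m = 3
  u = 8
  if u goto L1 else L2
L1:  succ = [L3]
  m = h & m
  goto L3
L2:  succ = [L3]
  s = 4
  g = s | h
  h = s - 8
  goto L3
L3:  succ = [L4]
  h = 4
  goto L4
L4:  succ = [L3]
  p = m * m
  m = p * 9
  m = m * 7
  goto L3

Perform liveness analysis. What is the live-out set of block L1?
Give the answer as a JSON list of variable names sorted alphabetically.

Per-block:
  L0 def {h,m,u} use ∅
  L1 def {m} use {h,m}
  L2 def {g,h,s} use {h}
  L3 def {h} use ∅
  L4 def {m,p} use {m}

Liveness:
  L0 li=∅ lo={h,m}
  L1 li={h,m} lo={m}
  L2 li={h,m} lo={m}
  L3 li={m} lo={m}
  L4 li={m} lo={m}

live-out(L1) = ["m"]

Answer: ["m"]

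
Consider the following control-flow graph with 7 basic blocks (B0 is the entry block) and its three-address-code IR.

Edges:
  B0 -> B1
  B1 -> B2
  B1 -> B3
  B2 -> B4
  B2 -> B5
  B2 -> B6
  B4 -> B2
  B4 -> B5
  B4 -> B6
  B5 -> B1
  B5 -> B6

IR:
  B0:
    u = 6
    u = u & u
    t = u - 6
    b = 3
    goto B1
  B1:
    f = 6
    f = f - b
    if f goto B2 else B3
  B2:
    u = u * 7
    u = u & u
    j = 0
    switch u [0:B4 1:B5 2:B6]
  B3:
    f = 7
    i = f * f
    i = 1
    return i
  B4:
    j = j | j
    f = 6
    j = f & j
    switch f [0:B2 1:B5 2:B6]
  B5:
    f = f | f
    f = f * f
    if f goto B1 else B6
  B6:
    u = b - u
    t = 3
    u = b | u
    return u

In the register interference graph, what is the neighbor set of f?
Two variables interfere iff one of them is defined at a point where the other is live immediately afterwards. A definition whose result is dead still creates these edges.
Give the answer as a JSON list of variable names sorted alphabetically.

Answer: ["b", "j", "u"]

Working:
Per-block:
  B0 def {b,t,u} use ∅
  B1 def {f} use {b}
  B2 def {j,u} use {u}
  B3 def {f,i} use ∅
  B4 def {f,j} use {j}
  B5 def {f} use {f}
  B6 def {t,u} use {b,u}

Liveness:
  B0: in=∅ out={b,u}
  B1: in={b,u} out={b,f,u}
  B2: in={b,f,u} out={b,f,j,u}
  B3: in=∅ out=∅
  B4: in={b,j,u} out={b,f,u}
  B5: in={b,f,u} out={b,u}
  B6: in={b,u} out=∅

Conflict graph:
  b: {f,j,t,u}
  f: {b,j,u}
  i: ∅
  j: {b,f,u}
  t: {b,u}
  u: {b,f,j,t}

N(f) = ["b", "j", "u"]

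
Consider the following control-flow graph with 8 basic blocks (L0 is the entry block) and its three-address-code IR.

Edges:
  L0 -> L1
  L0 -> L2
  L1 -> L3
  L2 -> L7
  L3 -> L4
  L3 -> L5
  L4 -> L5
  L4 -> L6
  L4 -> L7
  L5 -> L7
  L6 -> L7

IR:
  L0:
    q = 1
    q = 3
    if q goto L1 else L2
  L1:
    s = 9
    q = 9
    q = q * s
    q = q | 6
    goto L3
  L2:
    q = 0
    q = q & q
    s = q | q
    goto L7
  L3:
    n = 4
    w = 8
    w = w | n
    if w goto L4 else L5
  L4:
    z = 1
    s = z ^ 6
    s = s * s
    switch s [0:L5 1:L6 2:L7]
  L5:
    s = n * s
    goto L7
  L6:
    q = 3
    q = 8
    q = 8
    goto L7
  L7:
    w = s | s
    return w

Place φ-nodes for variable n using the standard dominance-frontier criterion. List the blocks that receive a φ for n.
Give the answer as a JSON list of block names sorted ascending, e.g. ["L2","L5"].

Answer: ["L7"]

Analysis:
idom tree: L1←L0 L2←L0 L3←L1 L4←L3 L5←L3 L6←L4 L7←L0
Dom∩ at merges:
  L5: preds {L3,L4}: {L0,L1,L3} ∩ {L0,L1,L3,L4} = {L0,L1,L3}; idom=L3
  L7: preds {L2,L4,L5,L6}: {L0,L2} ∩ {L0,L1,L3,L4} ∩ {L0,L1,L3,L5} ∩ {L0,L1,L3,L4,L6} = {L0}; idom=L0

DF walk-up:
  join L5 pred L3: · stop@L3
  join L5 pred L4: L4 stop@L3
  join L7 pred L2: L2 stop@L0
  join L7 pred L4: L4→L3→L1 stop@L0
  join L7 pred L5: L5→L3→L1 stop@L0
  join L7 pred L6: L6→L4→L3→L1 stop@L0
  L0: DF=∅
  L1: DF={L7}
  L2: DF={L7}
  L3: DF={L7}
  L4: DF={L5,L7}
  L5: DF={L7}
  L6: DF={L7}
  L7: DF=∅

φ for n: defs {L3}
  DF⁺ = {L7}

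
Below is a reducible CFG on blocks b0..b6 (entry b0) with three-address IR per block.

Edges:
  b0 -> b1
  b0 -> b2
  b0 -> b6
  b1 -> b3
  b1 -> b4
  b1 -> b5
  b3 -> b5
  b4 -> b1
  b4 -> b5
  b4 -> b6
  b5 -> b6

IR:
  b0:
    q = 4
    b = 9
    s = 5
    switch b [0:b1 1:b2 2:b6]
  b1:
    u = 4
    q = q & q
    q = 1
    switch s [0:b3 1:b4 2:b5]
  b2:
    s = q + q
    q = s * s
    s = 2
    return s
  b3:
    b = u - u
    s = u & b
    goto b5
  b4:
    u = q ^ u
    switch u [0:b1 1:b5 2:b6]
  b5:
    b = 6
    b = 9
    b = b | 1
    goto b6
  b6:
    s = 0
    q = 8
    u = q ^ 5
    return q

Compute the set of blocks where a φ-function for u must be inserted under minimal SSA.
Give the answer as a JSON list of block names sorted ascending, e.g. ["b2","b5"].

idom tree: b1←b0 b2←b0 b3←b1 b4←b1 b5←b1 b6←b0
Join-block Dom:
  b1: preds {b0,b4}: {b0} ∩ {b0,b1,b4} = {b0}; idom=b0
  b5: preds {b1,b3,b4}: {b0,b1} ∩ {b0,b1,b3} ∩ {b0,b1,b4} = {b0,b1}; idom=b1
  b6: preds {b0,b4,b5}: {b0} ∩ {b0,b1,b4} ∩ {b0,b1,b5} = {b0}; idom=b0

DF derivation:
  b1←b0: walk · to b0
  b1←b4: walk b4→b1 to b0
  b5←b1: walk · to b1
  b5←b3: walk b3 to b1
  b5←b4: walk b4 to b1
  b6←b0: walk · to b0
  b6←b4: walk b4→b1 to b0
  b6←b5: walk b5→b1 to b0
  b0: DF=∅
  b1: DF={b1,b6}
  b2: DF=∅
  b3: DF={b5}
  b4: DF={b1,b5,b6}
  b5: DF={b6}
  b6: DF=∅

φ for u: defs {b1,b4,b6}
  DF⁺ = {b1,b5,b6}

Answer: ["b1", "b5", "b6"]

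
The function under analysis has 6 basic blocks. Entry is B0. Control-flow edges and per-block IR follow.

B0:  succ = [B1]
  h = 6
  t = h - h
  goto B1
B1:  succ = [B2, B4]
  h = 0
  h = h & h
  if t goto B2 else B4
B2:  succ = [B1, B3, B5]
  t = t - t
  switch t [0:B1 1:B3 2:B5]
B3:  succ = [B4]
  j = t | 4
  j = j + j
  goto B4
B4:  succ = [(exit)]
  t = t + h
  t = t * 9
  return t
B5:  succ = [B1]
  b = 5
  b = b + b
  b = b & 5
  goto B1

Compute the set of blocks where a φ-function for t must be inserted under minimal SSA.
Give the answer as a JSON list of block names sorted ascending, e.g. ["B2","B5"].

idom tree: B1←B0 B2←B1 B3←B2 B4←B1 B5←B2
Join-block Dom:
  B1: preds {B0,B2,B5}: {B0} ∩ {B0,B1,B2} ∩ {B0,B1,B2,B5} = {B0}; idom=B0
  B4: preds {B1,B3}: {B0,B1} ∩ {B0,B1,B2,B3} = {B0,B1}; idom=B1

DF derivation:
  B1←B0: walk · to B0
  B1←B2: walk B2→B1 to B0
  B1←B5: walk B5→B2→B1 to B0
  B4←B1: walk · to B1
  B4←B3: walk B3→B2 to B1
  B0: DF=∅
  B1: DF={B1}
  B2: DF={B1,B4}
  B3: DF={B4}
  B4: DF=∅
  B5: DF={B1}

φ for t: defs {B0,B2,B4}
  DF⁺ = {B1,B4}

Answer: ["B1", "B4"]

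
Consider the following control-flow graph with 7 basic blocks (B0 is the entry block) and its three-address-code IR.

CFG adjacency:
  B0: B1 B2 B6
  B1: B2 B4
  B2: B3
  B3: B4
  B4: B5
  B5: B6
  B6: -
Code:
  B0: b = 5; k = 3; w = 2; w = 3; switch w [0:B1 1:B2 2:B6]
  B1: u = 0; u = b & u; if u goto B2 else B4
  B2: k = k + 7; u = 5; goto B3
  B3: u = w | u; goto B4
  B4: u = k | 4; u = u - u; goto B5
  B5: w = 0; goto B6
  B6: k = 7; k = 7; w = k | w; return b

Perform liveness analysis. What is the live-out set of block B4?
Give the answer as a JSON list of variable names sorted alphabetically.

Answer: ["b"]

Analysis:
Block summaries:
  B0: {b,k,w} / ∅
  B1: {u} / {b}
  B2: {k,u} / {k}
  B3: {u} / {u,w}
  B4: {u} / {k}
  B5: {w} / ∅
  B6: {k,w} / {b,w}

Live sets:
  live B0: ∅→{b,k,w}
  live B1: {b,k,w}→{b,k,w}
  live B2: {b,k,w}→{b,k,u,w}
  live B3: {b,k,u,w}→{b,k}
  live B4: {b,k}→{b}
  live B5: {b}→{b,w}
  live B6: {b,w}→∅

live-out(B4) = ["b"]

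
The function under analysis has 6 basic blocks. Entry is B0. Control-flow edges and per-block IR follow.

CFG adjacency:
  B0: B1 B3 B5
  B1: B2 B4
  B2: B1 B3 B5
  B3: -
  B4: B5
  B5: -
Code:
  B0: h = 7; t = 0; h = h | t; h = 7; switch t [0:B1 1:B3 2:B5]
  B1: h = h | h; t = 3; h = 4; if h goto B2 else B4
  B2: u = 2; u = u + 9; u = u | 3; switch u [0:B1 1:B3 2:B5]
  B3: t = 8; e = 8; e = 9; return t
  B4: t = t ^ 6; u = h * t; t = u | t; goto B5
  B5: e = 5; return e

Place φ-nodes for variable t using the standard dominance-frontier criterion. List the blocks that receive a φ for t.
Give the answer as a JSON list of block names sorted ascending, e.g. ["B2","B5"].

Answer: ["B1", "B3", "B5"]

Analysis:
idom tree: B1←B0 B2←B1 B3←B0 B4←B1 B5←B0
Dom∩ at merges:
  B1: preds {B0,B2}: {B0} ∩ {B0,B1,B2} = {B0}; idom=B0
  B3: preds {B0,B2}: {B0} ∩ {B0,B1,B2} = {B0}; idom=B0
  B5: preds {B0,B2,B4}: {B0} ∩ {B0,B1,B2} ∩ {B0,B1,B4} = {B0}; idom=B0

Frontier:
  join B1 pred B0: · stop@B0
  join B1 pred B2: B2→B1 stop@B0
  join B3 pred B0: · stop@B0
  join B3 pred B2: B2→B1 stop@B0
  join B5 pred B0: · stop@B0
  join B5 pred B2: B2→B1 stop@B0
  join B5 pred B4: B4→B1 stop@B0
  B0: DF=∅
  B1: DF={B1,B3,B5}
  B2: DF={B1,B3,B5}
  B3: DF=∅
  B4: DF={B5}
  B5: DF=∅

φ for t: defs {B0,B1,B3,B4}
  DF⁺ = {B1,B3,B5}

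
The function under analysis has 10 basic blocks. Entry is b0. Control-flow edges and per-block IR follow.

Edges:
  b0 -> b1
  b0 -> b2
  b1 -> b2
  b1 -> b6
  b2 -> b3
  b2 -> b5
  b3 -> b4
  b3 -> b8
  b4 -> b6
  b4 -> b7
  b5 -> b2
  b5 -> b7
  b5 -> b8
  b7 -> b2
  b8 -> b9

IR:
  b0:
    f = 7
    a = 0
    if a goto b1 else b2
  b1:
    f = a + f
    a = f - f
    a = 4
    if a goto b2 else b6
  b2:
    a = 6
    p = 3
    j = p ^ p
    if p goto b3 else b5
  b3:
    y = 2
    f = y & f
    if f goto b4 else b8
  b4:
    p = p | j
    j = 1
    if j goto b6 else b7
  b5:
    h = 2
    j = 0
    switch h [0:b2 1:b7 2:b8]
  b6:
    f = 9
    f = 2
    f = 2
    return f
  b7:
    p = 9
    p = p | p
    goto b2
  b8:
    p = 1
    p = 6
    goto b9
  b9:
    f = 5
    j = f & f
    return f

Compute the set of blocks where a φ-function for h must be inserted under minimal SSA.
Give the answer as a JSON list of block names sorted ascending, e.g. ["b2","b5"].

Answer: ["b2", "b6", "b7", "b8"]

Working:
idom tree: b1←b0 b2←b0 b3←b2 b4←b3 b5←b2 b6←b0 b7←b2 b8←b2 b9←b8
Join-block Dom:
  b2: preds {b0,b1,b5,b7}: {b0} ∩ {b0,b1} ∩ {b0,b2,b5} ∩ {b0,b2,b7} = {b0}; idom=b0
  b6: preds {b1,b4}: {b0,b1} ∩ {b0,b2,b3,b4} = {b0}; idom=b0
  b7: preds {b4,b5}: {b0,b2,b3,b4} ∩ {b0,b2,b5} = {b0,b2}; idom=b2
  b8: preds {b3,b5}: {b0,b2,b3} ∩ {b0,b2,b5} = {b0,b2}; idom=b2

DF derivation:
  b2←b0: walk · to b0
  b2←b1: walk b1 to b0
  b2←b5: walk b5→b2 to b0
  b2←b7: walk b7→b2 to b0
  b6←b1: walk b1 to b0
  b6←b4: walk b4→b3→b2 to b0
  b7←b4: walk b4→b3 to b2
  b7←b5: walk b5 to b2
  b8←b3: walk b3 to b2
  b8←b5: walk b5 to b2
  DF(b0)=∅
  DF(b1)={b2,b6}
  DF(b2)={b2,b6}
  DF(b3)={b6,b7,b8}
  DF(b4)={b6,b7}
  DF(b5)={b2,b7,b8}
  DF(b6)=∅
  DF(b7)={b2}
  DF(b8)=∅
  DF(b9)=∅

φ for h: defs {b5}
  DF⁺ = {b2,b6,b7,b8}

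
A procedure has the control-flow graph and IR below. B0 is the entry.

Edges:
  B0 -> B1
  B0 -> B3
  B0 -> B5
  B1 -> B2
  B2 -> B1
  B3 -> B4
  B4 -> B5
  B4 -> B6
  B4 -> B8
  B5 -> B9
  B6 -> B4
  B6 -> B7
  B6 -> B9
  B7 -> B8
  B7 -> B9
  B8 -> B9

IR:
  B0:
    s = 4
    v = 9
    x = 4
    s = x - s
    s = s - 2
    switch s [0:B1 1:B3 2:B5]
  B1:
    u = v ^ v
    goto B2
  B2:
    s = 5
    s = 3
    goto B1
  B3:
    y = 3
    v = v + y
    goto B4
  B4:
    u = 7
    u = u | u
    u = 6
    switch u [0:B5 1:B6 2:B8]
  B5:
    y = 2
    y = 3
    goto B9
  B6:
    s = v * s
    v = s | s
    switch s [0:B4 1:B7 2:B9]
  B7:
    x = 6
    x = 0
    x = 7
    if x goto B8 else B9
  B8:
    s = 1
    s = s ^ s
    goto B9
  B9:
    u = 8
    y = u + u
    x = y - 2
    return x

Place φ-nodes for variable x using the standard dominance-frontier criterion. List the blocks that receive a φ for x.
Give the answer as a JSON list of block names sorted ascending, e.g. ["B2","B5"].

idom tree: B1←B0 B2←B1 B3←B0 B4←B3 B5←B0 B6←B4 B7←B6 B8←B4 B9←B0
Dom at joins:
  B1: preds {B0,B2}: {B0} ∩ {B0,B1,B2} = {B0}; idom=B0
  B4: preds {B3,B6}: {B0,B3} ∩ {B0,B3,B4,B6} = {B0,B3}; idom=B3
  B5: preds {B0,B4}: {B0} ∩ {B0,B3,B4} = {B0}; idom=B0
  B8: preds {B4,B7}: {B0,B3,B4} ∩ {B0,B3,B4,B6,B7} = {B0,B3,B4}; idom=B4
  B9: preds {B5,B6,B7,B8}: {B0,B5} ∩ {B0,B3,B4,B6} ∩ {B0,B3,B4,B6,B7} ∩ {B0,B3,B4,B8} = {B0}; idom=B0

DF derivation:
  join B1 pred B0: · stop@B0
  join B1 pred B2: B2→B1 stop@B0
  join B4 pred B3: · stop@B3
  join B4 pred B6: B6→B4 stop@B3
  join B5 pred B0: · stop@B0
  join B5 pred B4: B4→B3 stop@B0
  join B8 pred B4: · stop@B4
  join B8 pred B7: B7→B6 stop@B4
  join B9 pred B5: B5 stop@B0
  join B9 pred B6: B6→B4→B3 stop@B0
  join B9 pred B7: B7→B6→B4→B3 stop@B0
  join B9 pred B8: B8→B4→B3 stop@B0
  B0 → ∅
  B1 → {B1}
  B2 → {B1}
  B3 → {B5,B9}
  B4 → {B4,B5,B9}
  B5 → {B9}
  B6 → {B4,B8,B9}
  B7 → {B8,B9}
  B8 → {B9}
  B9 → ∅

φ for x: defs {B0,B7,B9}
  DF⁺ = {B8,B9}

Answer: ["B8", "B9"]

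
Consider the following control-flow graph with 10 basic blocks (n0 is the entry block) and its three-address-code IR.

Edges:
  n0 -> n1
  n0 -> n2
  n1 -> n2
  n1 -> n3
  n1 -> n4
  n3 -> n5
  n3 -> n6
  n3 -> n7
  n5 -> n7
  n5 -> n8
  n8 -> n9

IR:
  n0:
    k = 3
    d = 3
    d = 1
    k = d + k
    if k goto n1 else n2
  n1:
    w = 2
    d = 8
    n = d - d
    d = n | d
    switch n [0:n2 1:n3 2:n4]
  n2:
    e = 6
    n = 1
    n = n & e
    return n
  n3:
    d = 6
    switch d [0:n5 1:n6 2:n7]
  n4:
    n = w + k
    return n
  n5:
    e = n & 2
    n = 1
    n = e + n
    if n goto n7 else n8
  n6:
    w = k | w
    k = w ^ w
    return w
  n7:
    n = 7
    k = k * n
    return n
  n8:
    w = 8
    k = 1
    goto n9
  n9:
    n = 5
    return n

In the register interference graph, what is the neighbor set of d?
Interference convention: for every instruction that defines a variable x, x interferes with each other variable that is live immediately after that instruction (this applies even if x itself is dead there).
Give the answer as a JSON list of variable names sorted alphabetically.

Per-block:
  n0: {d,k} / ∅
  n1: {d,n,w} / ∅
  n2: {e,n} / ∅
  n3: {d} / ∅
  n4: {n} / {k,w}
  n5: {e,n} / {n}
  n6: {k,w} / {k,w}
  n7: {k,n} / {k}
  n8: {k,w} / ∅
  n9: {n} / ∅

Liveness:
  live n0: ∅→{k}
  live n1: {k}→{k,n,w}
  live n2: ∅→∅
  live n3: {k,n,w}→{k,n,w}
  live n4: {k,w}→∅
  live n5: {k,n}→{k}
  live n6: {k,w}→∅
  live n7: {k}→∅
  live n8: ∅→∅
  live n9: ∅→∅

Conflict graph:
  d↔{k,n,w}
  e↔{k,n}
  k↔{d,e,n,w}
  n↔{d,e,k,w}
  w↔{d,k,n}

N(d) = ["k", "n", "w"]

Answer: ["k", "n", "w"]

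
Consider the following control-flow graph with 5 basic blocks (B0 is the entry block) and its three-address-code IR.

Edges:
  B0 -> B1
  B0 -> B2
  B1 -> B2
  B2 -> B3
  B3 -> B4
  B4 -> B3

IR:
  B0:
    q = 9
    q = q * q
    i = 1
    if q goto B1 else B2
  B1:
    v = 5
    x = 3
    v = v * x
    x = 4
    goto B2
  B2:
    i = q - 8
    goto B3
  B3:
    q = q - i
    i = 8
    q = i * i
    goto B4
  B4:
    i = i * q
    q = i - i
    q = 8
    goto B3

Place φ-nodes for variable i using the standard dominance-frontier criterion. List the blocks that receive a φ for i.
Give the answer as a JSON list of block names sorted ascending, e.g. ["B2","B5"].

Answer: ["B3"]

Derivation:
idom tree: B1←B0 B2←B0 B3←B2 B4←B3
Join-block Dom:
  B2: preds {B0,B1}: {B0} ∩ {B0,B1} = {B0}; idom=B0
  B3: preds {B2,B4}: {B0,B2} ∩ {B0,B2,B3,B4} = {B0,B2}; idom=B2

DF derivation:
  join B2 pred B0: · stop@B0
  join B2 pred B1: B1 stop@B0
  join B3 pred B2: · stop@B2
  join B3 pred B4: B4→B3 stop@B2
  B0: DF=∅
  B1: DF={B2}
  B2: DF=∅
  B3: DF={B3}
  B4: DF={B3}

φ for i: defs {B0,B2,B3,B4}
  DF⁺ = {B3}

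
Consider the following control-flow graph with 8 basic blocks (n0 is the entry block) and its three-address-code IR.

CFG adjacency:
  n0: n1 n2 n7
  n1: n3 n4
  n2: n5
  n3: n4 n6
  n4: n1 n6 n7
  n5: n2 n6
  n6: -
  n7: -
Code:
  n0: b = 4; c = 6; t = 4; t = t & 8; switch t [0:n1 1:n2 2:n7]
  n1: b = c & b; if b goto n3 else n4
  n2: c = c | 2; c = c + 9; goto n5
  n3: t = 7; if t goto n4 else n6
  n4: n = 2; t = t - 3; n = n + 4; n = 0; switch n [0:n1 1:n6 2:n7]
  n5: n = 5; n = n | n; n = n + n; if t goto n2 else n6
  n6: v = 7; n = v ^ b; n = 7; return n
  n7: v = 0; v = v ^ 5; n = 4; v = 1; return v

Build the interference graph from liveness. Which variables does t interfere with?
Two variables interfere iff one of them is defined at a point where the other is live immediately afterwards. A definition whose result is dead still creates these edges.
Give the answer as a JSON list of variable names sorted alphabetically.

Answer: ["b", "c", "n"]

Working:
Per-block:
  n0 def {b,c,t} use ∅
  n1 def {b} use {b,c}
  n2 def {c} use {c}
  n3 def {t} use ∅
  n4 def {n,t} use {t}
  n5 def {n} use {t}
  n6 def {n,v} use {b}
  n7 def {n,v} use ∅

Backward fixpoint:
  live n0: ∅→{b,c,t}
  live n1: {b,c,t}→{b,c,t}
  live n2: {b,c,t}→{b,c,t}
  live n3: {b,c}→{b,c,t}
  live n4: {b,c,t}→{b,c,t}
  live n5: {b,c,t}→{b,c,t}
  live n6: {b}→∅
  live n7: ∅→∅

Interfere edges:
  b↔{c,n,t,v}
  c↔{b,n,t}
  n↔{b,c,t}
  t↔{b,c,n}
  v↔{b}

N(t) = ["b", "c", "n"]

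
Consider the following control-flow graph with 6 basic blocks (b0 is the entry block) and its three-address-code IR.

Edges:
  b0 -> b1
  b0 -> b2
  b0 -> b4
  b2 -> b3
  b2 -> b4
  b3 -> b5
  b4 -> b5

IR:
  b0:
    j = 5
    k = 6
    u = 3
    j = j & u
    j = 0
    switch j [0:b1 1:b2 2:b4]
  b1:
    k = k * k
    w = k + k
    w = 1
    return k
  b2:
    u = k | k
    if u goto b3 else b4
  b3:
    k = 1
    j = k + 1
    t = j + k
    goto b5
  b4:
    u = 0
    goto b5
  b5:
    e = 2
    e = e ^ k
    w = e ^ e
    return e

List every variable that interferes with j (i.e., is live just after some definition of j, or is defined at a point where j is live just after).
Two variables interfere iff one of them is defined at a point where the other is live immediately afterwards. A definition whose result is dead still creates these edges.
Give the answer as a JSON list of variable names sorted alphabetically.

Per-block:
  b0 def {j,k,u} use ∅
  b1 def {k,w} use {k}
  b2 def {u} use {k}
  b3 def {j,k,t} use ∅
  b4 def {u} use ∅
  b5 def {e,w} use {k}

Backward fixpoint:
  b0 li=∅ lo={k}
  b1 li={k} lo=∅
  b2 li={k} lo={k}
  b3 li=∅ lo={k}
  b4 li={k} lo={k}
  b5 li={k} lo=∅

Interfere edges:
  e: {k,w}
  j: {k,u}
  k: {e,j,t,u,w}
  t: {k}
  u: {j,k}
  w: {e,k}

N(j) = ["k", "u"]

Answer: ["k", "u"]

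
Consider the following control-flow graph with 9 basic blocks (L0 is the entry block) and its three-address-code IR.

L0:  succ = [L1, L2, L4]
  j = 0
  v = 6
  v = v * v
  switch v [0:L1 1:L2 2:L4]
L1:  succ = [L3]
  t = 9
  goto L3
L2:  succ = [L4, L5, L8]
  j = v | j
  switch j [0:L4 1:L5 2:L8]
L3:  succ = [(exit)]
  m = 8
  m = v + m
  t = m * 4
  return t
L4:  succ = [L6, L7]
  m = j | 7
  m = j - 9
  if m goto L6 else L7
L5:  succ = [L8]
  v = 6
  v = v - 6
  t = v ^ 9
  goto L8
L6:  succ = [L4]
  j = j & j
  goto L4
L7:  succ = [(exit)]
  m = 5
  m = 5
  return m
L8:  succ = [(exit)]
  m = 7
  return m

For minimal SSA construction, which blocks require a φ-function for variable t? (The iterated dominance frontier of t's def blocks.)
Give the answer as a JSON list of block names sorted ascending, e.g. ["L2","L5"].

idom tree: L1←L0 L2←L0 L3←L1 L4←L0 L5←L2 L6←L4 L7←L4 L8←L2
Dom at joins:
  L4: preds {L0,L2,L6}: {L0} ∩ {L0,L2} ∩ {L0,L4,L6} = {L0}; idom=L0
  L8: preds {L2,L5}: {L0,L2} ∩ {L0,L2,L5} = {L0,L2}; idom=L2

DF derivation:
  join L4 pred L0: · stop@L0
  join L4 pred L2: L2 stop@L0
  join L4 pred L6: L6→L4 stop@L0
  join L8 pred L2: · stop@L2
  join L8 pred L5: L5 stop@L2
  DF(L0)=∅
  DF(L1)=∅
  DF(L2)={L4}
  DF(L3)=∅
  DF(L4)={L4}
  DF(L5)={L8}
  DF(L6)={L4}
  DF(L7)=∅
  DF(L8)=∅

φ for t: defs {L1,L3,L5}
  DF⁺ = {L8}

Answer: ["L8"]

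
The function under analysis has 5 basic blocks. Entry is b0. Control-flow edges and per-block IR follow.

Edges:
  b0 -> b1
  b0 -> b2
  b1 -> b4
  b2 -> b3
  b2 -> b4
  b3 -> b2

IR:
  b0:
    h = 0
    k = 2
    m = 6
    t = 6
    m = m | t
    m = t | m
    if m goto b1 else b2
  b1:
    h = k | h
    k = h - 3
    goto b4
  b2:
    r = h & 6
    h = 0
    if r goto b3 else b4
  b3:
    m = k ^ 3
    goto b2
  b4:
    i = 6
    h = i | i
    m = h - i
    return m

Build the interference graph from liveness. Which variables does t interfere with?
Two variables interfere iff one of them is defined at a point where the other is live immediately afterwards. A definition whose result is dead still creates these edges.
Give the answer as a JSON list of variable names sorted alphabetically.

Answer: ["h", "k", "m"]

Analysis:
def/use:
  b0 def {h,k,m,t} use ∅
  b1 def {h,k} use {h,k}
  b2 def {h,r} use {h}
  b3 def {m} use {k}
  b4 def {h,i,m} use ∅

Backward fixpoint:
  b0: in=∅ out={h,k}
  b1: in={h,k} out=∅
  b2: in={h,k} out={h,k}
  b3: in={h,k} out={h,k}
  b4: in=∅ out=∅

Conflict graph:
  h — {i,k,m,r,t}
  i — {h}
  k — {h,m,r,t}
  m — {h,k,t}
  r — {h,k}
  t — {h,k,m}

N(t) = ["h", "k", "m"]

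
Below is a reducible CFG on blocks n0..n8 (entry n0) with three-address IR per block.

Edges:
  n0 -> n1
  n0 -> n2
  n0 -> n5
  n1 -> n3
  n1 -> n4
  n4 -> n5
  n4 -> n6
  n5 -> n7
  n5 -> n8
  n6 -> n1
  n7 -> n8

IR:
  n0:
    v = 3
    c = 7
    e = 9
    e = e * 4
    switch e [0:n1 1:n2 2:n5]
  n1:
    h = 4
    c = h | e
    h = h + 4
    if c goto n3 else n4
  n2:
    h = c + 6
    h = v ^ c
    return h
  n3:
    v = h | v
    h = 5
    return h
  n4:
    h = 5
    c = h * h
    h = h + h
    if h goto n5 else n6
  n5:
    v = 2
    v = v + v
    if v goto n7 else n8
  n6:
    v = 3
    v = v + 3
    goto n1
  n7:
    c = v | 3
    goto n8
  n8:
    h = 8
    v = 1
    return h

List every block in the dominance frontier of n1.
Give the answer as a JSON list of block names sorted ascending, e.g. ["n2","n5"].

Answer: ["n1", "n5"]

Working:
idom tree: n1←n0 n2←n0 n3←n1 n4←n1 n5←n0 n6←n4 n7←n5 n8←n5
Dom at joins:
  n1: preds {n0,n6}: {n0} ∩ {n0,n1,n4,n6} = {n0}; idom=n0
  n5: preds {n0,n4}: {n0} ∩ {n0,n1,n4} = {n0}; idom=n0
  n8: preds {n5,n7}: {n0,n5} ∩ {n0,n5,n7} = {n0,n5}; idom=n5

DF walk-up:
  join n1 pred n0: · stop@n0
  join n1 pred n6: n6→n4→n1 stop@n0
  join n5 pred n0: · stop@n0
  join n5 pred n4: n4→n1 stop@n0
  join n8 pred n5: · stop@n5
  join n8 pred n7: n7 stop@n5
  n0: DF=∅
  n1: DF={n1,n5}
  n2: DF=∅
  n3: DF=∅
  n4: DF={n1,n5}
  n5: DF=∅
  n6: DF={n1}
  n7: DF={n8}
  n8: DF=∅

DF(n1) = ["n1", "n5"]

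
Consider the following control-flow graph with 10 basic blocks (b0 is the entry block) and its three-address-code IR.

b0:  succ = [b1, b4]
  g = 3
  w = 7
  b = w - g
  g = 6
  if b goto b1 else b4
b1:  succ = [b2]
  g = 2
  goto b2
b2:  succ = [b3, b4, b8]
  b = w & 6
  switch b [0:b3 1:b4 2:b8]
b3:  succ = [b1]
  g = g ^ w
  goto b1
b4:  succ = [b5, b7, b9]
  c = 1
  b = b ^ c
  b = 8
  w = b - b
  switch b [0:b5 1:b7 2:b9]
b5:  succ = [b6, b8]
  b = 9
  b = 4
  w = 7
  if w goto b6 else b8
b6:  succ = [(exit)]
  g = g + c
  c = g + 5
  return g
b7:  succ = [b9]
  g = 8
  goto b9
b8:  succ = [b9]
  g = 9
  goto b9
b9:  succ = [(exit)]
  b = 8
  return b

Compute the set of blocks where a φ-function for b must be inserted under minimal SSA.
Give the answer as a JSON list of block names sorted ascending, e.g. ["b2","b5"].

Answer: ["b1", "b4", "b8", "b9"]

Derivation:
idom tree: b1←b0 b2←b1 b3←b2 b4←b0 b5←b4 b6←b5 b7←b4 b8←b0 b9←b0
Join-block Dom:
  b1: preds {b0,b3}: {b0} ∩ {b0,b1,b2,b3} = {b0}; idom=b0
  b4: preds {b0,b2}: {b0} ∩ {b0,b1,b2} = {b0}; idom=b0
  b8: preds {b2,b5}: {b0,b1,b2} ∩ {b0,b4,b5} = {b0}; idom=b0
  b9: preds {b4,b7,b8}: {b0,b4} ∩ {b0,b4,b7} ∩ {b0,b8} = {b0}; idom=b0

DF derivation:
  b1←b0: walk · to b0
  b1←b3: walk b3→b2→b1 to b0
  b4←b0: walk · to b0
  b4←b2: walk b2→b1 to b0
  b8←b2: walk b2→b1 to b0
  b8←b5: walk b5→b4 to b0
  b9←b4: walk b4 to b0
  b9←b7: walk b7→b4 to b0
  b9←b8: walk b8 to b0
  b0 → ∅
  b1 → {b1,b4,b8}
  b2 → {b1,b4,b8}
  b3 → {b1}
  b4 → {b8,b9}
  b5 → {b8}
  b6 → ∅
  b7 → {b9}
  b8 → {b9}
  b9 → ∅

φ for b: defs {b0,b2,b4,b5,b9}
  DF⁺ = {b1,b4,b8,b9}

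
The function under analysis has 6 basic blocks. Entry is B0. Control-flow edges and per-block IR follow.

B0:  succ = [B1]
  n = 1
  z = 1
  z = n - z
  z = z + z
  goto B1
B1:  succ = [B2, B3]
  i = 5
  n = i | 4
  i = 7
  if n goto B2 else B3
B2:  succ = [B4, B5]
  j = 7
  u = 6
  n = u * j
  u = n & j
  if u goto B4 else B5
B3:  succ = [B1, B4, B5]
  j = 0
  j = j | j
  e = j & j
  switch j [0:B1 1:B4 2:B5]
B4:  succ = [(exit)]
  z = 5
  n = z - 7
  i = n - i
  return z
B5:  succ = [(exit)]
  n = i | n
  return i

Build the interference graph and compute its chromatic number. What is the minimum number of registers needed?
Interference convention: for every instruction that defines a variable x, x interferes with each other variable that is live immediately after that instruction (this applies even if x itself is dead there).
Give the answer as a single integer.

Block summaries:
  B0: {n,z} / ∅
  B1: {i,n} / ∅
  B2: {j,n,u} / ∅
  B3: {e,j} / ∅
  B4: {i,n,z} / {i}
  B5: {n} / {i,n}

Liveness:
  B0 li=∅ lo=∅
  B1 li=∅ lo={i,n}
  B2 li={i} lo={i,n}
  B3 li={i,n} lo={i,n}
  B4 li={i} lo=∅
  B5 li={i,n} lo=∅

Interfere edges:
  e — {i,j,n}
  i — {e,j,n,u,z}
  j — {e,i,n,u}
  n — {e,i,j,u,z}
  u — {i,j,n}
  z — {i,n}

Registers:
  clique {e,i,j,n} ⇒ need ≥ 4
  assign e→R3 i→R0 j→R2 n→R1 u→R3 z→R2 — no edge inside a register ⇒ χ ≤ 4
  χ = 4

Answer: 4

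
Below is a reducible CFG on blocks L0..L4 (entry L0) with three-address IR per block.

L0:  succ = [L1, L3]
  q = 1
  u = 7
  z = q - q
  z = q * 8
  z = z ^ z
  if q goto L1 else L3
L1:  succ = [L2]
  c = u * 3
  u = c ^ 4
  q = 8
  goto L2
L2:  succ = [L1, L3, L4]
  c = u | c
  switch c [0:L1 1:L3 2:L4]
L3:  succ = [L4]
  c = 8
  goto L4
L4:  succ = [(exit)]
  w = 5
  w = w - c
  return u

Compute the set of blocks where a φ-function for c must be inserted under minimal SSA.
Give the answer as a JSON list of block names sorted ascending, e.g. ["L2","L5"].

idom tree: L1←L0 L2←L1 L3←L0 L4←L0
Dom∩ at merges:
  L1: preds {L0,L2}: {L0} ∩ {L0,L1,L2} = {L0}; idom=L0
  L3: preds {L0,L2}: {L0} ∩ {L0,L1,L2} = {L0}; idom=L0
  L4: preds {L2,L3}: {L0,L1,L2} ∩ {L0,L3} = {L0}; idom=L0

Frontier:
  L1←L0: walk · to L0
  L1←L2: walk L2→L1 to L0
  L3←L0: walk · to L0
  L3←L2: walk L2→L1 to L0
  L4←L2: walk L2→L1 to L0
  L4←L3: walk L3 to L0
  L0 → ∅
  L1 → {L1,L3,L4}
  L2 → {L1,L3,L4}
  L3 → {L4}
  L4 → ∅

φ for c: defs {L1,L2,L3}
  DF⁺ = {L1,L3,L4}

Answer: ["L1", "L3", "L4"]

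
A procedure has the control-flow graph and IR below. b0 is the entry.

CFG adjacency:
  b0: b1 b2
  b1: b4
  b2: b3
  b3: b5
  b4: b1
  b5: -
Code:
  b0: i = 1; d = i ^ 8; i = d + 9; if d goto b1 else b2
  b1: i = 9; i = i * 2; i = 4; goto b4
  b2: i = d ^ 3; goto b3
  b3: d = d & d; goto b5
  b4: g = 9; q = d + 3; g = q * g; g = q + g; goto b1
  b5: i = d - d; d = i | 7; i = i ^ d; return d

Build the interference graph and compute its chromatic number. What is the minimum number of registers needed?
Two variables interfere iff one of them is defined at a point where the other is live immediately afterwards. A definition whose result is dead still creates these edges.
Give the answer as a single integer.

Block summaries:
  b0: def={d,i} ue=∅
  b1: def={i} ue=∅
  b2: def={i} ue={d}
  b3: def={d} ue={d}
  b4: def={g,q} ue={d}
  b5: def={d,i} ue={d}

Live sets:
  live b0: ∅→{d}
  live b1: {d}→{d}
  live b2: {d}→{d}
  live b3: {d}→{d}
  live b4: {d}→{d}
  live b5: {d}→∅

Interference:
  d↔{g,i,q}
  g↔{d,q}
  i↔{d}
  q↔{d,g}

Colouring:
  clique {d,g,q} ⇒ need ≥ 3
  3-colouring: R0={d}  R1={g,i}  R2={q}
  χ = 3

Answer: 3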